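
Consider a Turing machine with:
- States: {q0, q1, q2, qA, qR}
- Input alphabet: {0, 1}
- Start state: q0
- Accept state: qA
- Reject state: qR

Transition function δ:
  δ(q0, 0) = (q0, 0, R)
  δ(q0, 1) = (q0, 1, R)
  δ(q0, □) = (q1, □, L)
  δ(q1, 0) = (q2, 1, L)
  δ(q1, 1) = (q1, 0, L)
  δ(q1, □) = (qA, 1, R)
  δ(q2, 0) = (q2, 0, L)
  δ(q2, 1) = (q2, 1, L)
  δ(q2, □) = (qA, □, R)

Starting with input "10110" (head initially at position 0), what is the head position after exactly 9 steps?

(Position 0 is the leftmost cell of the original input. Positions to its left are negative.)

Execution trace (head position shown):
Step 0: [q0]10110  (head at position 0)
Step 1: move right → 1[q0]0110  (head at position 1)
Step 2: move right → 10[q0]110  (head at position 2)
Step 3: move right → 101[q0]10  (head at position 3)
Step 4: move right → 1011[q0]0  (head at position 4)
Step 5: move right → 10110[q0]□  (head at position 5)
Step 6: move left → 1011[q1]0□  (head at position 4)
Step 7: move left → 101[q2]11□  (head at position 3)
Step 8: move left → 10[q2]111□  (head at position 2)
Step 9: move left → 1[q2]0111□  (head at position 1)

After 9 steps, the head is at position 1.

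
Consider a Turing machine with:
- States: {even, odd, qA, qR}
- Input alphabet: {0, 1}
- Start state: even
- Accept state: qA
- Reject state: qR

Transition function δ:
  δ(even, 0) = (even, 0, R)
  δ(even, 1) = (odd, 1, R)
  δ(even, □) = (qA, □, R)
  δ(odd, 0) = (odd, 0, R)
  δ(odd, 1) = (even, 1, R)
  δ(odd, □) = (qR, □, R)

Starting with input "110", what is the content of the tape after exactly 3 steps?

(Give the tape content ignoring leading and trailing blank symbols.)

Execution trace:
Initial: [even]110
Step 1: δ(even, 1) = (odd, 1, R) → 1[odd]10
Step 2: δ(odd, 1) = (even, 1, R) → 11[even]0
Step 3: δ(even, 0) = (even, 0, R) → 110[even]□

After 3 steps, the tape (ignoring leading/trailing blanks) is: 110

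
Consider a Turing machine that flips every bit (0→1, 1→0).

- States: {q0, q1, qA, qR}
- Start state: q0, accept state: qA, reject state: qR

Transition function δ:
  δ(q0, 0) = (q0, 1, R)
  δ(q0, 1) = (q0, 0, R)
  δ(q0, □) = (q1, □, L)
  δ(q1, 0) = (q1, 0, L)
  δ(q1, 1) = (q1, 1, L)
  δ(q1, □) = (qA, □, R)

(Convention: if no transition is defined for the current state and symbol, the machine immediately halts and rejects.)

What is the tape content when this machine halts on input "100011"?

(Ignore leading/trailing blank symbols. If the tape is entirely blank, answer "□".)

Execution trace:
Initial: [q0]100011
Step 1: δ(q0, 1) = (q0, 0, R) → 0[q0]00011
Step 2: δ(q0, 0) = (q0, 1, R) → 01[q0]0011
Step 3: δ(q0, 0) = (q0, 1, R) → 011[q0]011
Step 4: δ(q0, 0) = (q0, 1, R) → 0111[q0]11
Step 5: δ(q0, 1) = (q0, 0, R) → 01110[q0]1
Step 6: δ(q0, 1) = (q0, 0, R) → 011100[q0]□
Step 7: δ(q0, □) = (q1, □, L) → 01110[q1]0□
Step 8: δ(q1, 0) = (q1, 0, L) → 0111[q1]00□
Step 9: δ(q1, 0) = (q1, 0, L) → 011[q1]100□
Step 10: δ(q1, 1) = (q1, 1, L) → 01[q1]1100□
Step 11: δ(q1, 1) = (q1, 1, L) → 0[q1]11100□
Step 12: δ(q1, 1) = (q1, 1, L) → [q1]011100□
Step 13: δ(q1, 0) = (q1, 0, L) → [q1]□011100□
Step 14: δ(q1, □) = (qA, □, R) → □[qA]011100□

The machine reaches the accept state qA and halts.

Final tape (ignoring leading/trailing blanks): 011100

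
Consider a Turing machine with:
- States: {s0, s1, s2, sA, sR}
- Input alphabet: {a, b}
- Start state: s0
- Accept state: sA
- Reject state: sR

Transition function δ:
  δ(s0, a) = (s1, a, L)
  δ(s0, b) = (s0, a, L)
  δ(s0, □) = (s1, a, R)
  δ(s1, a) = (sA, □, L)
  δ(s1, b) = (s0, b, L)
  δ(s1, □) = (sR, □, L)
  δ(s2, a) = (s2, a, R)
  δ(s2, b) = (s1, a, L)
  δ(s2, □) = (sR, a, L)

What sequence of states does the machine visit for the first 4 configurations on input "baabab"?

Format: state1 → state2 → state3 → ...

Execution trace:
Initial: [s0]baabab
Step 1: δ(s0, b) = (s0, a, L) → [s0]□aaabab
Step 2: δ(s0, □) = (s1, a, R) → a[s1]aaabab
Step 3: δ(s1, a) = (sA, □, L) → [sA]a□aabab

The machine reaches the accept state sA and halts.

State sequence: s0 → s0 → s1 → sA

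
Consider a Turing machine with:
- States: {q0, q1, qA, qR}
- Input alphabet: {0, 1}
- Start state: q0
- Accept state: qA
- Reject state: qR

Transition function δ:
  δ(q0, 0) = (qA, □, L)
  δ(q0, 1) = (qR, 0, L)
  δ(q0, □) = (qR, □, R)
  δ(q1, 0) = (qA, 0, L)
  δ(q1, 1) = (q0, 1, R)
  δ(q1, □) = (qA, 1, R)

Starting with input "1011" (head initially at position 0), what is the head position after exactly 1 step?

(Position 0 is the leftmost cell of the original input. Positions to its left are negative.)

Execution trace (head position shown):
Step 0: [q0]1011  (head at position 0)
Step 1: move left → [qR]□0011  (head at position -1)

After 1 step, the head is at position -1.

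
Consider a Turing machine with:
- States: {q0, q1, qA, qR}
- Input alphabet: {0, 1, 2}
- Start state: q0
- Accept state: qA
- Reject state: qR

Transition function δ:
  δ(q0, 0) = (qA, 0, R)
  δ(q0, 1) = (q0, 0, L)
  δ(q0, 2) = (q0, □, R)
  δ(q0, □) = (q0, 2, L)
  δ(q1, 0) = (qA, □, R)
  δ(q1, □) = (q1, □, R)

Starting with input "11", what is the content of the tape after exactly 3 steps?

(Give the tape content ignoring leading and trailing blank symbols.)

Execution trace:
Initial: [q0]11
Step 1: δ(q0, 1) = (q0, 0, L) → [q0]□01
Step 2: δ(q0, □) = (q0, 2, L) → [q0]□201
Step 3: δ(q0, □) = (q0, 2, L) → [q0]□2201

After 3 steps, the tape (ignoring leading/trailing blanks) is: 2201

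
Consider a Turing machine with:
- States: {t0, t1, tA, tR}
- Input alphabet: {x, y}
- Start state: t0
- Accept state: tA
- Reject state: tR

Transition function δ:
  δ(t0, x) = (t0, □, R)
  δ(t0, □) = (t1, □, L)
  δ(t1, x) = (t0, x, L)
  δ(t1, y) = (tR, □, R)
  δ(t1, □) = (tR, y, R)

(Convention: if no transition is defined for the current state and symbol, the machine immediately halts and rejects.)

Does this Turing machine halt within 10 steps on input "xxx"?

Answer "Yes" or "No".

Execution trace:
Initial: [t0]xxx
Step 1: δ(t0, x) = (t0, □, R) → □[t0]xx
Step 2: δ(t0, x) = (t0, □, R) → □□[t0]x
Step 3: δ(t0, x) = (t0, □, R) → □□□[t0]□
Step 4: δ(t0, □) = (t1, □, L) → □□[t1]□□
Step 5: δ(t1, □) = (tR, y, R) → □□y[tR]□

The machine reaches the reject state tR and halts.
The machine halted after 5 steps (within the 10-step bound).

Answer: Yes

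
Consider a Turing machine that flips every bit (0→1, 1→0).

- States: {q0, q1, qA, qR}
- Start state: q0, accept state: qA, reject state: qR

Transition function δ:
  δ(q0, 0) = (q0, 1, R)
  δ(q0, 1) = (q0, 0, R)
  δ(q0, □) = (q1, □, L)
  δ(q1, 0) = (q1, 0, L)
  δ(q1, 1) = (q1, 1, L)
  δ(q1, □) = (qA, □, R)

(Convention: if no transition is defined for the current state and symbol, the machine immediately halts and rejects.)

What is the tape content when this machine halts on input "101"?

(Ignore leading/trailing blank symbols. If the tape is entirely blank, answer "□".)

Execution trace:
Initial: [q0]101
Step 1: δ(q0, 1) = (q0, 0, R) → 0[q0]01
Step 2: δ(q0, 0) = (q0, 1, R) → 01[q0]1
Step 3: δ(q0, 1) = (q0, 0, R) → 010[q0]□
Step 4: δ(q0, □) = (q1, □, L) → 01[q1]0□
Step 5: δ(q1, 0) = (q1, 0, L) → 0[q1]10□
Step 6: δ(q1, 1) = (q1, 1, L) → [q1]010□
Step 7: δ(q1, 0) = (q1, 0, L) → [q1]□010□
Step 8: δ(q1, □) = (qA, □, R) → □[qA]010□

The machine reaches the accept state qA and halts.

Final tape (ignoring leading/trailing blanks): 010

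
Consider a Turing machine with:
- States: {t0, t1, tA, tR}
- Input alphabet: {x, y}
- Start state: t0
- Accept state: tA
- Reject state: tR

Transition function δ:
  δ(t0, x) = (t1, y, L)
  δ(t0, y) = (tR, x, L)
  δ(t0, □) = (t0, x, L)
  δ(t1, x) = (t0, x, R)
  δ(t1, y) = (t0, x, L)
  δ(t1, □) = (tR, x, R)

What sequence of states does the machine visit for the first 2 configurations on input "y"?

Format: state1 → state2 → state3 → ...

Execution trace:
Initial: [t0]y
Step 1: δ(t0, y) = (tR, x, L) → [tR]□x

The machine reaches the reject state tR and halts.

State sequence: t0 → tR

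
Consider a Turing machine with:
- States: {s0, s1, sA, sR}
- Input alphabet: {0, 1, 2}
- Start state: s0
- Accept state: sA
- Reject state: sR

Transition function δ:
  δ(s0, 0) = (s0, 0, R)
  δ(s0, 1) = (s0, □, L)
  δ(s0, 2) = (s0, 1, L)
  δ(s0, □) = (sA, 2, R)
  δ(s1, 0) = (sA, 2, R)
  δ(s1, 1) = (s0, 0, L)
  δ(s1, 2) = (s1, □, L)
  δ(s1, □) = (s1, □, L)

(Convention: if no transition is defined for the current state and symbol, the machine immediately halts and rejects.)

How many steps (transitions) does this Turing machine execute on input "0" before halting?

Execution trace:
Initial: [s0]0
Step 1: δ(s0, 0) = (s0, 0, R) → 0[s0]□
Step 2: δ(s0, □) = (sA, 2, R) → 02[sA]□

The machine reaches the accept state sA and halts.

The machine executed 2 steps before halting.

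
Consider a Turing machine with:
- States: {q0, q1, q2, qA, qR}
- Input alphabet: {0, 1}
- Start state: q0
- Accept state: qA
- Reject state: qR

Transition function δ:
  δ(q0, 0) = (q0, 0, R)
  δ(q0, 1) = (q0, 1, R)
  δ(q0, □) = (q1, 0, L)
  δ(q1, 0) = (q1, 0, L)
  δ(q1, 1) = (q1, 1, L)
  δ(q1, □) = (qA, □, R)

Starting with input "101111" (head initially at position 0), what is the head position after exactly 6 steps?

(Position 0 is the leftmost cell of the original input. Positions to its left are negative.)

Execution trace (head position shown):
Step 0: [q0]101111  (head at position 0)
Step 1: move right → 1[q0]01111  (head at position 1)
Step 2: move right → 10[q0]1111  (head at position 2)
Step 3: move right → 101[q0]111  (head at position 3)
Step 4: move right → 1011[q0]11  (head at position 4)
Step 5: move right → 10111[q0]1  (head at position 5)
Step 6: move right → 101111[q0]□  (head at position 6)

After 6 steps, the head is at position 6.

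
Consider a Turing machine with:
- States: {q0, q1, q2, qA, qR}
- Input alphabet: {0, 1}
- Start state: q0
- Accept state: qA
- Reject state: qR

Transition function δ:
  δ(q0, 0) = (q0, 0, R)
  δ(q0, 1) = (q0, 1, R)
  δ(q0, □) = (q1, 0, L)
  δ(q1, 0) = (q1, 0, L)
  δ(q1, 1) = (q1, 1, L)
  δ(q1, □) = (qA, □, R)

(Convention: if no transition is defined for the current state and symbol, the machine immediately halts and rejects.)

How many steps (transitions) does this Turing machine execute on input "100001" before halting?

Execution trace:
Initial: [q0]100001
Step 1: δ(q0, 1) = (q0, 1, R) → 1[q0]00001
Step 2: δ(q0, 0) = (q0, 0, R) → 10[q0]0001
Step 3: δ(q0, 0) = (q0, 0, R) → 100[q0]001
Step 4: δ(q0, 0) = (q0, 0, R) → 1000[q0]01
Step 5: δ(q0, 0) = (q0, 0, R) → 10000[q0]1
Step 6: δ(q0, 1) = (q0, 1, R) → 100001[q0]□
Step 7: δ(q0, □) = (q1, 0, L) → 10000[q1]10
Step 8: δ(q1, 1) = (q1, 1, L) → 1000[q1]010
Step 9: δ(q1, 0) = (q1, 0, L) → 100[q1]0010
Step 10: δ(q1, 0) = (q1, 0, L) → 10[q1]00010
Step 11: δ(q1, 0) = (q1, 0, L) → 1[q1]000010
Step 12: δ(q1, 0) = (q1, 0, L) → [q1]1000010
Step 13: δ(q1, 1) = (q1, 1, L) → [q1]□1000010
Step 14: δ(q1, □) = (qA, □, R) → □[qA]1000010

The machine reaches the accept state qA and halts.

The machine executed 14 steps before halting.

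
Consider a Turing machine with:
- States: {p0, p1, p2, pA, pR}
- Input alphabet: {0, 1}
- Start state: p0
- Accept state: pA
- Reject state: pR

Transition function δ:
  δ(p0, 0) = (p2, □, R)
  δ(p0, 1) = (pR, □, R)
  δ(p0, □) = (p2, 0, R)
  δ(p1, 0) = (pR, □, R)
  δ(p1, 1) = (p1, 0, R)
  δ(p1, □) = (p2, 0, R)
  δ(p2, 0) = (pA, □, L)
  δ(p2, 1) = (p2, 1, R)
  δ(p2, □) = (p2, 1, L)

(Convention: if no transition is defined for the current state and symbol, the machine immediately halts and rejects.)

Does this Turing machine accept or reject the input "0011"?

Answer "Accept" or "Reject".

Execution trace:
Initial: [p0]0011
Step 1: δ(p0, 0) = (p2, □, R) → □[p2]011
Step 2: δ(p2, 0) = (pA, □, L) → [pA]□□11

The machine reaches the accept state pA and halts.

Answer: Accept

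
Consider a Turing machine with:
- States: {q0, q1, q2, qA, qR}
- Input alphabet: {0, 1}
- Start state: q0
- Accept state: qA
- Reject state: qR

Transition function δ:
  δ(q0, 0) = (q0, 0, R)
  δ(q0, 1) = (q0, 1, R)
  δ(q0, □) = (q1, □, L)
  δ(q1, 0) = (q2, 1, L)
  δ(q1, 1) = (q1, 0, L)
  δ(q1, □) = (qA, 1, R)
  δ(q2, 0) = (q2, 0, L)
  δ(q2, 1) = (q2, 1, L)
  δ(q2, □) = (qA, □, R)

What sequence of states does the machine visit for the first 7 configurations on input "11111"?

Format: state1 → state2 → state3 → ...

Execution trace:
Initial: [q0]11111
Step 1: δ(q0, 1) = (q0, 1, R) → 1[q0]1111
Step 2: δ(q0, 1) = (q0, 1, R) → 11[q0]111
Step 3: δ(q0, 1) = (q0, 1, R) → 111[q0]11
Step 4: δ(q0, 1) = (q0, 1, R) → 1111[q0]1
Step 5: δ(q0, 1) = (q0, 1, R) → 11111[q0]□
Step 6: δ(q0, □) = (q1, □, L) → 1111[q1]1□

State sequence: q0 → q0 → q0 → q0 → q0 → q0 → q1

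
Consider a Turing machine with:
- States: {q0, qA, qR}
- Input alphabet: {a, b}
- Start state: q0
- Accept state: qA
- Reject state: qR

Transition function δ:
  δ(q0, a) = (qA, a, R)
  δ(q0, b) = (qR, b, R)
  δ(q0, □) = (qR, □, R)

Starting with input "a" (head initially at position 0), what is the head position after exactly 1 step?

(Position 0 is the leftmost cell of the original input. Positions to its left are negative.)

Execution trace (head position shown):
Step 0: [q0]a  (head at position 0)
Step 1: move right → a[qA]□  (head at position 1)

After 1 step, the head is at position 1.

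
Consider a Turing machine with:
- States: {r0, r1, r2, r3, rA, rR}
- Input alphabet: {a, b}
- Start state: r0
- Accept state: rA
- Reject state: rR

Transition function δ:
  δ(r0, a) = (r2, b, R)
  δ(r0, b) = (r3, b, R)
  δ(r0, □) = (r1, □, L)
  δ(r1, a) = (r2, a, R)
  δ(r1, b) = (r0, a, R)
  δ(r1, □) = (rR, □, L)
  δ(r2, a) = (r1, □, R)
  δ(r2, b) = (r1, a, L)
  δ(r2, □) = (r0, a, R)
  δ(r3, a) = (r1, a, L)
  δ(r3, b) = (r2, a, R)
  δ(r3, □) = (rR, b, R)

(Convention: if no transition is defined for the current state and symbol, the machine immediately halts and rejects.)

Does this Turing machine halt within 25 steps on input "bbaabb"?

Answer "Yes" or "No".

Execution trace:
Initial: [r0]bbaabb
Step 1: δ(r0, b) = (r3, b, R) → b[r3]baabb
Step 2: δ(r3, b) = (r2, a, R) → ba[r2]aabb
Step 3: δ(r2, a) = (r1, □, R) → ba□[r1]abb
Step 4: δ(r1, a) = (r2, a, R) → ba□a[r2]bb
Step 5: δ(r2, b) = (r1, a, L) → ba□[r1]aab
Step 6: δ(r1, a) = (r2, a, R) → ba□a[r2]ab
Step 7: δ(r2, a) = (r1, □, R) → ba□a□[r1]b
Step 8: δ(r1, b) = (r0, a, R) → ba□a□a[r0]□
Step 9: δ(r0, □) = (r1, □, L) → ba□a□[r1]a□
Step 10: δ(r1, a) = (r2, a, R) → ba□a□a[r2]□
Step 11: δ(r2, □) = (r0, a, R) → ba□a□aa[r0]□
Step 12: δ(r0, □) = (r1, □, L) → ba□a□a[r1]a□
Step 13: δ(r1, a) = (r2, a, R) → ba□a□aa[r2]□
Step 14: δ(r2, □) = (r0, a, R) → ba□a□aaa[r0]□
Step 15: δ(r0, □) = (r1, □, L) → ba□a□aa[r1]a□
Step 16: δ(r1, a) = (r2, a, R) → ba□a□aaa[r2]□
Step 17: δ(r2, □) = (r0, a, R) → ba□a□aaaa[r0]□
Step 18: δ(r0, □) = (r1, □, L) → ba□a□aaa[r1]a□
Step 19: δ(r1, a) = (r2, a, R) → ba□a□aaaa[r2]□
Step 20: δ(r2, □) = (r0, a, R) → ba□a□aaaaa[r0]□
Step 21: δ(r0, □) = (r1, □, L) → ba□a□aaaa[r1]a□
Step 22: δ(r1, a) = (r2, a, R) → ba□a□aaaaa[r2]□
Step 23: δ(r2, □) = (r0, a, R) → ba□a□aaaaaa[r0]□
Step 24: δ(r0, □) = (r1, □, L) → ba□a□aaaaa[r1]a□
Step 25: δ(r1, a) = (r2, a, R) → ba□a□aaaaaa[r2]□

The machine has not reached a halting state after 25 steps.
The machine did not halt within the 25-step bound.

Answer: No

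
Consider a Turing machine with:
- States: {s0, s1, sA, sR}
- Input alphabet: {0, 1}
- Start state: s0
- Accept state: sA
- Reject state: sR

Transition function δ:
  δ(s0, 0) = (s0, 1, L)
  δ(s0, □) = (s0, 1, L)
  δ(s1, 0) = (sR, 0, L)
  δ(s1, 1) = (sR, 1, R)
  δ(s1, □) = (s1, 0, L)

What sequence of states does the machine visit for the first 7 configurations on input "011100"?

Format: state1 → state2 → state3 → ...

Execution trace:
Initial: [s0]011100
Step 1: δ(s0, 0) = (s0, 1, L) → [s0]□111100
Step 2: δ(s0, □) = (s0, 1, L) → [s0]□1111100
Step 3: δ(s0, □) = (s0, 1, L) → [s0]□11111100
Step 4: δ(s0, □) = (s0, 1, L) → [s0]□111111100
Step 5: δ(s0, □) = (s0, 1, L) → [s0]□1111111100
Step 6: δ(s0, □) = (s0, 1, L) → [s0]□11111111100

State sequence: s0 → s0 → s0 → s0 → s0 → s0 → s0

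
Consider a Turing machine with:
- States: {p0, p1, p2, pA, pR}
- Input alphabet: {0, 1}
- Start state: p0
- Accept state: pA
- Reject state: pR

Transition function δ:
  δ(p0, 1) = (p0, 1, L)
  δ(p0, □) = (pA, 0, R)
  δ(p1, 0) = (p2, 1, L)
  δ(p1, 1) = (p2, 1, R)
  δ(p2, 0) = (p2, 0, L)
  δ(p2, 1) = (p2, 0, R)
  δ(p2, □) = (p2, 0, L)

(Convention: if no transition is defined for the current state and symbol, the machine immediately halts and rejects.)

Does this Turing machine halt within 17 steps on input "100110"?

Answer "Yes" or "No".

Execution trace:
Initial: [p0]100110
Step 1: δ(p0, 1) = (p0, 1, L) → [p0]□100110
Step 2: δ(p0, □) = (pA, 0, R) → 0[pA]100110

The machine reaches the accept state pA and halts.
The machine halted after 2 steps (within the 17-step bound).

Answer: Yes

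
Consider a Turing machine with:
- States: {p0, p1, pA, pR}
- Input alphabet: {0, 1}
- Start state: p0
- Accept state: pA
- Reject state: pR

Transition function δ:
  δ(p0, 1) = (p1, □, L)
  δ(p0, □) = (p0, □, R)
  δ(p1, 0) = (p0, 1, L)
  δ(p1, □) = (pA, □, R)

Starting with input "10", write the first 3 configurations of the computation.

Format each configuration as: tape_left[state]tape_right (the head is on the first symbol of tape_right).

Transitions applied:
Step 1: δ(p0, 1) = (p1, □, L)
Step 2: δ(p1, □) = (pA, □, R)

The first 3 configurations are:
[p0]10 ⊢ [p1]□□0 ⊢ □[pA]□0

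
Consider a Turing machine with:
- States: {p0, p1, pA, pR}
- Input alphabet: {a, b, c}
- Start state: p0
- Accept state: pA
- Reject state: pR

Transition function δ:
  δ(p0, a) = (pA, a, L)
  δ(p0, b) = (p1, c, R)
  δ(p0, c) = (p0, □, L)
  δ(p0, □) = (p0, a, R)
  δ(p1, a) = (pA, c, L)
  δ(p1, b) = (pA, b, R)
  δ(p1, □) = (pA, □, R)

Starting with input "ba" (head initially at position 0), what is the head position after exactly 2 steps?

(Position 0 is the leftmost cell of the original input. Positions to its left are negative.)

Execution trace (head position shown):
Step 0: [p0]ba  (head at position 0)
Step 1: move right → c[p1]a  (head at position 1)
Step 2: move left → [pA]cc  (head at position 0)

After 2 steps, the head is at position 0.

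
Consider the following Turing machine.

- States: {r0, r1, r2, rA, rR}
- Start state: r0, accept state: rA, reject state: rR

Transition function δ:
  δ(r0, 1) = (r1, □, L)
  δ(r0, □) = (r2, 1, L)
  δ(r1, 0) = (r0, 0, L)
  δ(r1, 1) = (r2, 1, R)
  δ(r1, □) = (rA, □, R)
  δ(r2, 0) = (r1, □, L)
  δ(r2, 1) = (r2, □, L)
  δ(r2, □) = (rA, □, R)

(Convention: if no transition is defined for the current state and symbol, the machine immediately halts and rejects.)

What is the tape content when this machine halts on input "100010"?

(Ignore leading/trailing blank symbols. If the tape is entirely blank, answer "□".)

Execution trace:
Initial: [r0]100010
Step 1: δ(r0, 1) = (r1, □, L) → [r1]□□00010
Step 2: δ(r1, □) = (rA, □, R) → □[rA]□00010

The machine reaches the accept state rA and halts.

Final tape (ignoring leading/trailing blanks): 00010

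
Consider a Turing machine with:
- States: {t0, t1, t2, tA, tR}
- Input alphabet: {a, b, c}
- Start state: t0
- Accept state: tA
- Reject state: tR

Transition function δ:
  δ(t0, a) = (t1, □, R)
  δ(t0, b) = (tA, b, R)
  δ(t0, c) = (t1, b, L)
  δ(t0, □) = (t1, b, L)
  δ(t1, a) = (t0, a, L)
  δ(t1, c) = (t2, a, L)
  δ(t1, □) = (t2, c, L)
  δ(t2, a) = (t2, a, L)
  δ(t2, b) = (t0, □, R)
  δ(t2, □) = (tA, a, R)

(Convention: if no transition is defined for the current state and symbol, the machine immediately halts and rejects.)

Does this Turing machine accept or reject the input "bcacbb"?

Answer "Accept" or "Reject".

Execution trace:
Initial: [t0]bcacbb
Step 1: δ(t0, b) = (tA, b, R) → b[tA]cacbb

The machine reaches the accept state tA and halts.

Answer: Accept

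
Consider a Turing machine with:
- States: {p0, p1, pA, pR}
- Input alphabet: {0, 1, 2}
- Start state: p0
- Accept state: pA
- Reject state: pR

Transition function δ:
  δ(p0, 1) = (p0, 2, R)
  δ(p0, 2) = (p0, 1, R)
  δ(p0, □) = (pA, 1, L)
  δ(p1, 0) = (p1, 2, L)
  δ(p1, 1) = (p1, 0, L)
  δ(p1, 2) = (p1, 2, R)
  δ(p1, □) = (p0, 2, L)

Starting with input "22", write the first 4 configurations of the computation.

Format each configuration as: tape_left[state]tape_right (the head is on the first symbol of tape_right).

Transitions applied:
Step 1: δ(p0, 2) = (p0, 1, R)
Step 2: δ(p0, 2) = (p0, 1, R)
Step 3: δ(p0, □) = (pA, 1, L)

The first 4 configurations are:
[p0]22 ⊢ 1[p0]2 ⊢ 11[p0]□ ⊢ 1[pA]11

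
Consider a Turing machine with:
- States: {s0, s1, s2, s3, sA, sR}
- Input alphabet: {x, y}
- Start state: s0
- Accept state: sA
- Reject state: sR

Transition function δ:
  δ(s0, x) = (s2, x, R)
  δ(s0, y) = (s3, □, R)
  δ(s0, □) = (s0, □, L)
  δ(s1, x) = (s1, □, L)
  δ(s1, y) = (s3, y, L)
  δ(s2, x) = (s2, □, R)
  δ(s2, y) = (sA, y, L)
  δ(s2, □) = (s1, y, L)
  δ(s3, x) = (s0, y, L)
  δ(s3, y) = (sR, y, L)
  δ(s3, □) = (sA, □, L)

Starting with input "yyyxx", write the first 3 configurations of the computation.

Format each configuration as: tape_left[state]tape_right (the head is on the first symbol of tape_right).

Transitions applied:
Step 1: δ(s0, y) = (s3, □, R)
Step 2: δ(s3, y) = (sR, y, L)

The first 3 configurations are:
[s0]yyyxx ⊢ □[s3]yyxx ⊢ [sR]□yyxx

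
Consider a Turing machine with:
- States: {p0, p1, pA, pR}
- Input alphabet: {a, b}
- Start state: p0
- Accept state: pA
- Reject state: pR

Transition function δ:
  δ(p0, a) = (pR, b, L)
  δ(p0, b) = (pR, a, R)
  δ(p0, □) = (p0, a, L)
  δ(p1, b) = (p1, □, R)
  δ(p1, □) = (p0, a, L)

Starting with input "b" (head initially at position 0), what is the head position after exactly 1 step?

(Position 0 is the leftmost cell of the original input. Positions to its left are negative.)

Execution trace (head position shown):
Step 0: [p0]b  (head at position 0)
Step 1: move right → a[pR]□  (head at position 1)

After 1 step, the head is at position 1.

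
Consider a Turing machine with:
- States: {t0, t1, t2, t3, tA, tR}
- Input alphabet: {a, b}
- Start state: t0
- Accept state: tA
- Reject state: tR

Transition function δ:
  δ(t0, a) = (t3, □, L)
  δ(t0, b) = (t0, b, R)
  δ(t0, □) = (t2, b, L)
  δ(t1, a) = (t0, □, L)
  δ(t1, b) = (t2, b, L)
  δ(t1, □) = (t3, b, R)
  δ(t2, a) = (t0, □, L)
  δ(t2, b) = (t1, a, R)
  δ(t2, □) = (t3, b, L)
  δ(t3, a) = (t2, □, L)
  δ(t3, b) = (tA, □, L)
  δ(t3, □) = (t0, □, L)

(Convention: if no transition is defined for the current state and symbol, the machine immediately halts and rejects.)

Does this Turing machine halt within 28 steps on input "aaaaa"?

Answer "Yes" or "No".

Execution trace:
Initial: [t0]aaaaa
Step 1: δ(t0, a) = (t3, □, L) → [t3]□□aaaa
Step 2: δ(t3, □) = (t0, □, L) → [t0]□□□aaaa
Step 3: δ(t0, □) = (t2, b, L) → [t2]□b□□aaaa
Step 4: δ(t2, □) = (t3, b, L) → [t3]□bb□□aaaa
Step 5: δ(t3, □) = (t0, □, L) → [t0]□□bb□□aaaa
Step 6: δ(t0, □) = (t2, b, L) → [t2]□b□bb□□aaaa
Step 7: δ(t2, □) = (t3, b, L) → [t3]□bb□bb□□aaaa
Step 8: δ(t3, □) = (t0, □, L) → [t0]□□bb□bb□□aaaa
Step 9: δ(t0, □) = (t2, b, L) → [t2]□b□bb□bb□□aaaa
Step 10: δ(t2, □) = (t3, b, L) → [t3]□bb□bb□bb□□aaaa
Step 11: δ(t3, □) = (t0, □, L) → [t0]□□bb□bb□bb□□aaaa
Step 12: δ(t0, □) = (t2, b, L) → [t2]□b□bb□bb□bb□□aaaa
Step 13: δ(t2, □) = (t3, b, L) → [t3]□bb□bb□bb□bb□□aaaa
Step 14: δ(t3, □) = (t0, □, L) → [t0]□□bb□bb□bb□bb□□aaaa
Step 15: δ(t0, □) = (t2, b, L) → [t2]□b□bb□bb□bb□bb□□aaaa
Step 16: δ(t2, □) = (t3, b, L) → [t3]□bb□bb□bb□bb□bb□□aaaa
Step 17: δ(t3, □) = (t0, □, L) → [t0]□□bb□bb□bb□bb□bb□□aaaa
Step 18: δ(t0, □) = (t2, b, L) → [t2]□b□bb□bb□bb□bb□bb□□aaaa
Step 19: δ(t2, □) = (t3, b, L) → [t3]□bb□bb□bb□bb□bb□bb□□aaaa
Step 20: δ(t3, □) = (t0, □, L) → [t0]□□bb□bb□bb□bb□bb□bb□□aaaa
Step 21: δ(t0, □) = (t2, b, L) → [t2]□b□bb□bb□bb□bb□bb□bb□□aaaa
Step 22: δ(t2, □) = (t3, b, L) → [t3]□bb□bb□bb□bb□bb□bb□bb□□aaaa
Step 23: δ(t3, □) = (t0, □, L) → [t0]□□bb□bb□bb□bb□bb□bb□bb□□aaaa
Step 24: δ(t0, □) = (t2, b, L) → [t2]□b□bb□bb□bb□bb□bb□bb□bb□□aaaa
Step 25: δ(t2, □) = (t3, b, L) → [t3]□bb□bb□bb□bb□bb□bb□bb□bb□□aaaa
Step 26: δ(t3, □) = (t0, □, L) → [t0]□□bb□bb□bb□bb□bb□bb□bb□bb□□aaaa
Step 27: δ(t0, □) = (t2, b, L) → [t2]□b□bb□bb□bb□bb□bb□bb□bb□bb□□aaaa
Step 28: δ(t2, □) = (t3, b, L) → [t3]□bb□bb□bb□bb□bb□bb□bb□bb□bb□□aaaa

The machine has not reached a halting state after 28 steps.
The machine did not halt within the 28-step bound.

Answer: No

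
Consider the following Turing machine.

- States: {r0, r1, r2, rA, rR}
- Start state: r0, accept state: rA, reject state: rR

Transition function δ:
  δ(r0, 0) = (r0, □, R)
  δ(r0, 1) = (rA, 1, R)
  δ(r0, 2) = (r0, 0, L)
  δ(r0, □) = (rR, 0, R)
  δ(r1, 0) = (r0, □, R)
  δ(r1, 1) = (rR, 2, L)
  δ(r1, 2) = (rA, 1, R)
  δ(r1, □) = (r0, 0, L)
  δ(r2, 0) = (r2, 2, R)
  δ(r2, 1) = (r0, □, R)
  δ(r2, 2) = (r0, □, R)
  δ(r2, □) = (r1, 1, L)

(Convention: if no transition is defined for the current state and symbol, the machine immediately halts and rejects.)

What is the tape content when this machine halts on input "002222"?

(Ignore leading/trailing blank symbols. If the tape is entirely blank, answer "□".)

Execution trace:
Initial: [r0]002222
Step 1: δ(r0, 0) = (r0, □, R) → □[r0]02222
Step 2: δ(r0, 0) = (r0, □, R) → □□[r0]2222
Step 3: δ(r0, 2) = (r0, 0, L) → □[r0]□0222
Step 4: δ(r0, □) = (rR, 0, R) → □0[rR]0222

The machine reaches the reject state rR and halts.

Final tape (ignoring leading/trailing blanks): 00222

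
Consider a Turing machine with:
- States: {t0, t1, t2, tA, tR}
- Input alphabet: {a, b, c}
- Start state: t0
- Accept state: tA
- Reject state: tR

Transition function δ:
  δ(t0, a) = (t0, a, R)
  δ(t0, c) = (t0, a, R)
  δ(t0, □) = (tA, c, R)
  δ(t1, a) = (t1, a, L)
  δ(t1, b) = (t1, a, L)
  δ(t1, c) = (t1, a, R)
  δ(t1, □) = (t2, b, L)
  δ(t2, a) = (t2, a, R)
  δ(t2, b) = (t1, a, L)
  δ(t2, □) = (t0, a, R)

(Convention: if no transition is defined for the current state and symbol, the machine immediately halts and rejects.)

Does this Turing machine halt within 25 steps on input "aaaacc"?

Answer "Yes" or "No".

Execution trace:
Initial: [t0]aaaacc
Step 1: δ(t0, a) = (t0, a, R) → a[t0]aaacc
Step 2: δ(t0, a) = (t0, a, R) → aa[t0]aacc
Step 3: δ(t0, a) = (t0, a, R) → aaa[t0]acc
Step 4: δ(t0, a) = (t0, a, R) → aaaa[t0]cc
Step 5: δ(t0, c) = (t0, a, R) → aaaaa[t0]c
Step 6: δ(t0, c) = (t0, a, R) → aaaaaa[t0]□
Step 7: δ(t0, □) = (tA, c, R) → aaaaaac[tA]□

The machine reaches the accept state tA and halts.
The machine halted after 7 steps (within the 25-step bound).

Answer: Yes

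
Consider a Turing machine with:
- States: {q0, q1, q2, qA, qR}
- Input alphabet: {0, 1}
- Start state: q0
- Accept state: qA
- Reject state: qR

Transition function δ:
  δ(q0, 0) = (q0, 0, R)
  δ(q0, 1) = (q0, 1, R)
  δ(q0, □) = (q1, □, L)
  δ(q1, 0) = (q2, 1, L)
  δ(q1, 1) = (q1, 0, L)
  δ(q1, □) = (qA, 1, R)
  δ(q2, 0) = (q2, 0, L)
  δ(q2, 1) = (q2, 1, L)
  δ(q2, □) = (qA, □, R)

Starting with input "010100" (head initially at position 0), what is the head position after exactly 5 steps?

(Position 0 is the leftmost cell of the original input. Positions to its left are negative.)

Execution trace (head position shown):
Step 0: [q0]010100  (head at position 0)
Step 1: move right → 0[q0]10100  (head at position 1)
Step 2: move right → 01[q0]0100  (head at position 2)
Step 3: move right → 010[q0]100  (head at position 3)
Step 4: move right → 0101[q0]00  (head at position 4)
Step 5: move right → 01010[q0]0  (head at position 5)

After 5 steps, the head is at position 5.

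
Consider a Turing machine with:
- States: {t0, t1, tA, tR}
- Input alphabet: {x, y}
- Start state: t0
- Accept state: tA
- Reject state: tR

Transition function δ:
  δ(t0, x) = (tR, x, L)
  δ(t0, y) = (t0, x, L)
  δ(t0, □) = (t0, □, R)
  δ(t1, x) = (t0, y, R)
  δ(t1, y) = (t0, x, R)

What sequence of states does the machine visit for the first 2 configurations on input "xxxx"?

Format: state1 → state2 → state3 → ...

Execution trace:
Initial: [t0]xxxx
Step 1: δ(t0, x) = (tR, x, L) → [tR]□xxxx

The machine reaches the reject state tR and halts.

State sequence: t0 → tR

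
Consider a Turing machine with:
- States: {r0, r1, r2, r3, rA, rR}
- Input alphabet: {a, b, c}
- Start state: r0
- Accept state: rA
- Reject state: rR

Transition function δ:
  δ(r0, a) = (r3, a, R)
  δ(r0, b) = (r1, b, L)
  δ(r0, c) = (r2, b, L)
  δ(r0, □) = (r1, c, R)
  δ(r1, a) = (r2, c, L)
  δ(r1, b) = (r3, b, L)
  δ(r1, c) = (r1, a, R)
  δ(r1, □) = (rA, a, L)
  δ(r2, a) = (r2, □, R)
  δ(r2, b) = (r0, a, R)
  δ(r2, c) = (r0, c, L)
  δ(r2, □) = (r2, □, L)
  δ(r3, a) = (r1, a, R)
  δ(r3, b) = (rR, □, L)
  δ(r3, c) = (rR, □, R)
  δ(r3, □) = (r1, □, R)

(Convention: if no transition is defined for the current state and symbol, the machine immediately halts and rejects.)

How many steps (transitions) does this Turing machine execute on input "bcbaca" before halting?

Execution trace:
Initial: [r0]bcbaca
Step 1: δ(r0, b) = (r1, b, L) → [r1]□bcbaca
Step 2: δ(r1, □) = (rA, a, L) → [rA]□abcbaca

The machine reaches the accept state rA and halts.

The machine executed 2 steps before halting.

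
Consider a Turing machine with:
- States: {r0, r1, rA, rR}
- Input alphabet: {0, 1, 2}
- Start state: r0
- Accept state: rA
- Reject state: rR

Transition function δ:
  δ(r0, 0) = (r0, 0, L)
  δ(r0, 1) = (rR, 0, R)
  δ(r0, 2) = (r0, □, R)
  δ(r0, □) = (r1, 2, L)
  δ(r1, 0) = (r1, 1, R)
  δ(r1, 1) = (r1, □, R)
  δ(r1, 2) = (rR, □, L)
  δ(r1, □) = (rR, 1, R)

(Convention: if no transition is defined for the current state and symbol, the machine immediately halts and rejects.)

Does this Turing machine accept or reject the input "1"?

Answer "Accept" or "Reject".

Execution trace:
Initial: [r0]1
Step 1: δ(r0, 1) = (rR, 0, R) → 0[rR]□

The machine reaches the reject state rR and halts.

Answer: Reject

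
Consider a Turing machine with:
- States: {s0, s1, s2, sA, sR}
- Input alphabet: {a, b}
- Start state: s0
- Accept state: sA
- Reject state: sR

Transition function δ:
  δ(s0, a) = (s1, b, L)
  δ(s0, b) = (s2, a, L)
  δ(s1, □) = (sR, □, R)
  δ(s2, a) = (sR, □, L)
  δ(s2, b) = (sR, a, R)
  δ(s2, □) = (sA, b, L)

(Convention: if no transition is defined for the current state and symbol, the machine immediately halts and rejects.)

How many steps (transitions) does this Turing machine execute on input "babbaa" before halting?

Execution trace:
Initial: [s0]babbaa
Step 1: δ(s0, b) = (s2, a, L) → [s2]□aabbaa
Step 2: δ(s2, □) = (sA, b, L) → [sA]□baabbaa

The machine reaches the accept state sA and halts.

The machine executed 2 steps before halting.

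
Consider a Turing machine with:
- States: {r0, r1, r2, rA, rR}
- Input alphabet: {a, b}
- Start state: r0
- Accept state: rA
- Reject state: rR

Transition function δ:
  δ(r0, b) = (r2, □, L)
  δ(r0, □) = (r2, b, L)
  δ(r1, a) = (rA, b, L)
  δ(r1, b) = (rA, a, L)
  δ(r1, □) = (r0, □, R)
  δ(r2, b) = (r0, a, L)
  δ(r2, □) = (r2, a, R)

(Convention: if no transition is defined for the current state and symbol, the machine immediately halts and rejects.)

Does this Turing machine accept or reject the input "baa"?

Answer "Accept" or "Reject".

Execution trace:
Initial: [r0]baa
Step 1: δ(r0, b) = (r2, □, L) → [r2]□□aa
Step 2: δ(r2, □) = (r2, a, R) → a[r2]□aa
Step 3: δ(r2, □) = (r2, a, R) → aa[r2]aa

No transition is defined for δ(r2, a). By convention the machine halts and rejects.

Answer: Reject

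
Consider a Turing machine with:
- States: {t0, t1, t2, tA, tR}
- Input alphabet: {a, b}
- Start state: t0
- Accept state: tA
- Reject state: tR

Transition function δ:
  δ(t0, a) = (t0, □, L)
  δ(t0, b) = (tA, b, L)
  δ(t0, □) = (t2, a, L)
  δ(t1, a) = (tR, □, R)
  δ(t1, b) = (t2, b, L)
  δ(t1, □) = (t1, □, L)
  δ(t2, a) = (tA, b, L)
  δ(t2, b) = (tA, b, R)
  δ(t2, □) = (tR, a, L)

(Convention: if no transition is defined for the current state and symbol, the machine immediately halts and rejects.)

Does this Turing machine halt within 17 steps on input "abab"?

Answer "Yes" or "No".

Execution trace:
Initial: [t0]abab
Step 1: δ(t0, a) = (t0, □, L) → [t0]□□bab
Step 2: δ(t0, □) = (t2, a, L) → [t2]□a□bab
Step 3: δ(t2, □) = (tR, a, L) → [tR]□aa□bab

The machine reaches the reject state tR and halts.
The machine halted after 3 steps (within the 17-step bound).

Answer: Yes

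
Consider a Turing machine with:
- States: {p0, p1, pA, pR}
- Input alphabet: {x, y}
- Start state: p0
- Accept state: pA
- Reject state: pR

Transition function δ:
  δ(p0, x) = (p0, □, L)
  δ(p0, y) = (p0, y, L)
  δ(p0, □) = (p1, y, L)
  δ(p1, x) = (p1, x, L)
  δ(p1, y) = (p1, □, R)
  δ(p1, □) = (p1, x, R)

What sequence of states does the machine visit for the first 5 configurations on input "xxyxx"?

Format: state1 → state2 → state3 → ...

Execution trace:
Initial: [p0]xxyxx
Step 1: δ(p0, x) = (p0, □, L) → [p0]□□xyxx
Step 2: δ(p0, □) = (p1, y, L) → [p1]□y□xyxx
Step 3: δ(p1, □) = (p1, x, R) → x[p1]y□xyxx
Step 4: δ(p1, y) = (p1, □, R) → x□[p1]□xyxx

State sequence: p0 → p0 → p1 → p1 → p1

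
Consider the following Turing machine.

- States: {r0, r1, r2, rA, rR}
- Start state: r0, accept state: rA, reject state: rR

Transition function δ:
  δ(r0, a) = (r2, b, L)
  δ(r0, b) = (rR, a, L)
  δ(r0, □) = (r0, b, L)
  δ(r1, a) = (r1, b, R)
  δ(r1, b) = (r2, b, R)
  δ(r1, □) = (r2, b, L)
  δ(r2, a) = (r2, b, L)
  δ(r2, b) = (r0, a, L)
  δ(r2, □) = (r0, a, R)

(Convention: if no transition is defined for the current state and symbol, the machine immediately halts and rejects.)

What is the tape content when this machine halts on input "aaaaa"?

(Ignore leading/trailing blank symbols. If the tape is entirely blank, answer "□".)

Execution trace:
Initial: [r0]aaaaa
Step 1: δ(r0, a) = (r2, b, L) → [r2]□baaaa
Step 2: δ(r2, □) = (r0, a, R) → a[r0]baaaa
Step 3: δ(r0, b) = (rR, a, L) → [rR]aaaaaa

The machine reaches the reject state rR and halts.

Final tape (ignoring leading/trailing blanks): aaaaaa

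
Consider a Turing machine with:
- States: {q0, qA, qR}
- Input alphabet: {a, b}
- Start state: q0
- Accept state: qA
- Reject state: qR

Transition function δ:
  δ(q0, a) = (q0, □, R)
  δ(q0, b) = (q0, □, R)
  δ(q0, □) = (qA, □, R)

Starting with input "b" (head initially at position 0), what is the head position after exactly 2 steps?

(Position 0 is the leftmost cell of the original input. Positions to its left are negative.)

Execution trace (head position shown):
Step 0: [q0]b  (head at position 0)
Step 1: move right → □[q0]□  (head at position 1)
Step 2: move right → □□[qA]□  (head at position 2)

After 2 steps, the head is at position 2.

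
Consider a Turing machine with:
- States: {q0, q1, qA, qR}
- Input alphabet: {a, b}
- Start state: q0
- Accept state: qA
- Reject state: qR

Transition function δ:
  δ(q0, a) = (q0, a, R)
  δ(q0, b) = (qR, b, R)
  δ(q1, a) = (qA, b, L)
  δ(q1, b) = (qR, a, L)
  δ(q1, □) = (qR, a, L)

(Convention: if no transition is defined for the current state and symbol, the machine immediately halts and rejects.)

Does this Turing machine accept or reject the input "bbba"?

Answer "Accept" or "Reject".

Execution trace:
Initial: [q0]bbba
Step 1: δ(q0, b) = (qR, b, R) → b[qR]bba

The machine reaches the reject state qR and halts.

Answer: Reject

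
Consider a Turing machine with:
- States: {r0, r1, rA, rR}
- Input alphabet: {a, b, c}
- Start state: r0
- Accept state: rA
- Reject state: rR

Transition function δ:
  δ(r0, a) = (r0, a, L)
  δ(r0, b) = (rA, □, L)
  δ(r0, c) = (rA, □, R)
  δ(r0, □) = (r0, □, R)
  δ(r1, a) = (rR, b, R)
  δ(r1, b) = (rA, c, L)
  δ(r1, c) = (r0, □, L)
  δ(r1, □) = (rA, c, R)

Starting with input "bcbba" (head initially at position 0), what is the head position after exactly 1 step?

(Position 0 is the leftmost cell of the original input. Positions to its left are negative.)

Execution trace (head position shown):
Step 0: [r0]bcbba  (head at position 0)
Step 1: move left → [rA]□□cbba  (head at position -1)

After 1 step, the head is at position -1.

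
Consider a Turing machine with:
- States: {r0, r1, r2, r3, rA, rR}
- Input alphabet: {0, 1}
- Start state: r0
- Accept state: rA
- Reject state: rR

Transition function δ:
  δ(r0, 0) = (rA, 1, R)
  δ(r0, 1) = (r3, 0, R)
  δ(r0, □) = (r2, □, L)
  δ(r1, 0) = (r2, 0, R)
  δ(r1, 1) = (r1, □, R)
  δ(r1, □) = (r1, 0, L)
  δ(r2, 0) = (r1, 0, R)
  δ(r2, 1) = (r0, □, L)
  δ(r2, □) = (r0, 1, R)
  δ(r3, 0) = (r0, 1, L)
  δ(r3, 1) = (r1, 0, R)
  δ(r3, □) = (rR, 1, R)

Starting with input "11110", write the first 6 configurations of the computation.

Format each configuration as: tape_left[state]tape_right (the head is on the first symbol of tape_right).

Transitions applied:
Step 1: δ(r0, 1) = (r3, 0, R)
Step 2: δ(r3, 1) = (r1, 0, R)
Step 3: δ(r1, 1) = (r1, □, R)
Step 4: δ(r1, 1) = (r1, □, R)
Step 5: δ(r1, 0) = (r2, 0, R)

The first 6 configurations are:
[r0]11110 ⊢ 0[r3]1110 ⊢ 00[r1]110 ⊢ 00□[r1]10 ⊢ 00□□[r1]0 ⊢ 00□□0[r2]□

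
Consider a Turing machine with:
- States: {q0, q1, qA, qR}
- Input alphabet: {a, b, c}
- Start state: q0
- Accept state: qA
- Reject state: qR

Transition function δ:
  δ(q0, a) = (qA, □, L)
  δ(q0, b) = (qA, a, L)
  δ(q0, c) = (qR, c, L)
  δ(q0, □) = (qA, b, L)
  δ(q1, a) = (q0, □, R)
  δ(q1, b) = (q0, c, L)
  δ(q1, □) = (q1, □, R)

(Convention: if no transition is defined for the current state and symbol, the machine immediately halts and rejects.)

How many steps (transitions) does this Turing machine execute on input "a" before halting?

Execution trace:
Initial: [q0]a
Step 1: δ(q0, a) = (qA, □, L) → [qA]□□

The machine reaches the accept state qA and halts.

The machine executed 1 step before halting.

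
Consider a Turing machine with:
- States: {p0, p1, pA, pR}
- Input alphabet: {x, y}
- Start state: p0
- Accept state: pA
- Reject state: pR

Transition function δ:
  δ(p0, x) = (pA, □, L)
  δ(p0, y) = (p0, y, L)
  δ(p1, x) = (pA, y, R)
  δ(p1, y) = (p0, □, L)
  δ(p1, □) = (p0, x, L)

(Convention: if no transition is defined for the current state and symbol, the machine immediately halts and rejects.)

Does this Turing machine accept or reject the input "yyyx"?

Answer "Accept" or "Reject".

Execution trace:
Initial: [p0]yyyx
Step 1: δ(p0, y) = (p0, y, L) → [p0]□yyyx

No transition is defined for δ(p0, □). By convention the machine halts and rejects.

Answer: Reject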